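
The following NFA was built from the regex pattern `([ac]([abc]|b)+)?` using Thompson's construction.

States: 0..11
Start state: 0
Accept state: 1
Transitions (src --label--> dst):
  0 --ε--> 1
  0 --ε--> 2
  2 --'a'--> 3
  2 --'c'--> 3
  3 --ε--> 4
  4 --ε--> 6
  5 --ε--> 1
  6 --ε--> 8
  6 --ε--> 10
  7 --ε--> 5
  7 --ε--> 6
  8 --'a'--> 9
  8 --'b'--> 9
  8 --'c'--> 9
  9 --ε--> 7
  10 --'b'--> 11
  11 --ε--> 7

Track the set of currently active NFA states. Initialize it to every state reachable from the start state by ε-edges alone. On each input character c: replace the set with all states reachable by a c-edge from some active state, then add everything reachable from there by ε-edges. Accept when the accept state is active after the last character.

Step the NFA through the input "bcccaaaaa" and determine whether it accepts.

Answer: REJECT

Steps:
start: ε-closure({0}) = {0,1,2}
'b' @ 1: {}  — no active states
rest 'cccaaaaa' ignored (set empty)
end set {} — state 1 not in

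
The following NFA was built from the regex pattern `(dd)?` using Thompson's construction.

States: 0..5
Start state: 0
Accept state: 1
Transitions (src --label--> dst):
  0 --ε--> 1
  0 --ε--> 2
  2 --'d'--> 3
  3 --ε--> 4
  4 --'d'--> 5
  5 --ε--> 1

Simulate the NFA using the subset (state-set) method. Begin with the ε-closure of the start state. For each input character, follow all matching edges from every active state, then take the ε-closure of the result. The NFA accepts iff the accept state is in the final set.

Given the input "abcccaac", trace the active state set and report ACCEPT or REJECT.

initial (ε-close {0}): {0,1,2}
'a' @ 1: {}  — no active states
rest 'bcccaac' ignored (set empty)
final: {}; accept 1 not in set

Answer: REJECT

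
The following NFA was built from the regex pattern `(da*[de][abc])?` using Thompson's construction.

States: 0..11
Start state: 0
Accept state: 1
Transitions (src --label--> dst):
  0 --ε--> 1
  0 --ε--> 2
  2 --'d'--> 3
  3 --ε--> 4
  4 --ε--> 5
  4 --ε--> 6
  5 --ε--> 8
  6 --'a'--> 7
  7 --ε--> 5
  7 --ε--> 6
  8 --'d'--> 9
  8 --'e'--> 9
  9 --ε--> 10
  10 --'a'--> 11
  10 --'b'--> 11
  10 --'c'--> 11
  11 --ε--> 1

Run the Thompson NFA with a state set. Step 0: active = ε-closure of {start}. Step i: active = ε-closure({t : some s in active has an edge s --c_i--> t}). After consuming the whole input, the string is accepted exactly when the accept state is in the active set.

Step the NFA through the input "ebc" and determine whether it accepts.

S₀ = ε-closure({0}) = {0,1,2}
'e' @ 1: {}  — dead — no transitions
rest 'bc' ignored (set empty)
end set {} — state 1 not in

Answer: REJECT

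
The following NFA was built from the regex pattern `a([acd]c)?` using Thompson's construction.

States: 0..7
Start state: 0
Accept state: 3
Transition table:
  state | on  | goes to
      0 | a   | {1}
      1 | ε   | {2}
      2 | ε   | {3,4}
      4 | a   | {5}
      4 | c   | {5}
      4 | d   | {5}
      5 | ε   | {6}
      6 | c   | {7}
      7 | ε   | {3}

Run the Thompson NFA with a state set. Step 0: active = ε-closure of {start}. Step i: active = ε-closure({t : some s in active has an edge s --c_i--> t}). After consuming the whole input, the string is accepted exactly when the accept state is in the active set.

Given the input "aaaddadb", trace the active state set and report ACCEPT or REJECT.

Answer: REJECT

Derivation:
S₀ = ε-closure({0}) = {0}
'a' @ 1: {1,2,3,4}  (accept∈set)
'a' @ 2: {5,6}
'a' @ 3: {}  — dead — no transitions
rest 'ddadb' ignored (set empty)
after full input: {}  (accept=3 not in)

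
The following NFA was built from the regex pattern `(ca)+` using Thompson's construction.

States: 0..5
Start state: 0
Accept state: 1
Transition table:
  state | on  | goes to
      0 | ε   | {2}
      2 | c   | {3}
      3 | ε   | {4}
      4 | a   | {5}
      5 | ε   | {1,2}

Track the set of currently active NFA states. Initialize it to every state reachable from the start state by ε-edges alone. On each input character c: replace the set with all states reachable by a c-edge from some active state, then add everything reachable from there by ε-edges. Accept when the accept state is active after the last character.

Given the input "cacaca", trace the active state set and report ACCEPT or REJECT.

Answer: ACCEPT

Derivation:
initial (ε-close {0}): {0,2}
'c' @ 1: {3,4}
'a' @ 2: {1,2,5}  [accepting]
'c' @ 3: {3,4}
'a' @ 4: {1,2,5}  [accepting]
'c' @ 5: {3,4}
'a' @ 6: {1,2,5}  [accepting]
after full input: {1,2,5}  (accept=1 in)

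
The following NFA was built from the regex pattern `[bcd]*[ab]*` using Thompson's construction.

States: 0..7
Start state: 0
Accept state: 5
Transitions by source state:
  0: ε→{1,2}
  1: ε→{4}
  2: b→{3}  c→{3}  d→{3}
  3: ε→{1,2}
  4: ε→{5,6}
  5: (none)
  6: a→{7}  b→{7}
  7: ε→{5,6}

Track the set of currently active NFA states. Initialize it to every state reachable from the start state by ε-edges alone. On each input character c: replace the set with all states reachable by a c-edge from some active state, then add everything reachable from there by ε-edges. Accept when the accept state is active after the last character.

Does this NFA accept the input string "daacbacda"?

initial (ε-close {0}): {0,1,2,4,5,6}
'd' @ 1: {1,2,3,4,5,6}  ✓accept
'a' @ 2: {5,6,7}  ✓accept
'a' @ 3: {5,6,7}  ✓accept
'c' @ 4: {}  — no active states
rest 'bacda' ignored (set empty)
end set {} — state 5 not in

Answer: REJECT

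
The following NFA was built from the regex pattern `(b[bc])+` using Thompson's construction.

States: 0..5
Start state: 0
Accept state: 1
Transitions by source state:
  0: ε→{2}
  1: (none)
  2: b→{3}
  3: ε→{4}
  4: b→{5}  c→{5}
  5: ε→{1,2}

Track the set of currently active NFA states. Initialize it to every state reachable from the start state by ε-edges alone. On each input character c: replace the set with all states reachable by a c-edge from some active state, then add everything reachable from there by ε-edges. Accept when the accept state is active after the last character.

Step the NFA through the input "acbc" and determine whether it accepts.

start: ε-closure({0}) = {0,2}
'a' @ 1: {}  — state set empty
rest 'cbc' ignored (set empty)
after full input: {}  (accept=1 not in)

Answer: REJECT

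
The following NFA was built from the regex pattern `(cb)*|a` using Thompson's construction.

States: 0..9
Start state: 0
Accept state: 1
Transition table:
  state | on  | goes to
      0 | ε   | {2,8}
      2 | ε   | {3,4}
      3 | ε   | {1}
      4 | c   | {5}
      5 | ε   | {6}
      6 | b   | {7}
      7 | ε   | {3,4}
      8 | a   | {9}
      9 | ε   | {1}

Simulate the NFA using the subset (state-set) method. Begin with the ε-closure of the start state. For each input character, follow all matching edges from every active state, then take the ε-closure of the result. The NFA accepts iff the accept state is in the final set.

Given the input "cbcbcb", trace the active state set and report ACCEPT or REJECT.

Answer: ACCEPT

Trace:
S₀ = ε-closure({0}) = {0,1,2,3,4,8}
'c' @ 1: {5,6}
'b' @ 2: {1,3,4,7}  ✓accept
'c' @ 3: {5,6}
'b' @ 4: {1,3,4,7}  ✓accept
'c' @ 5: {5,6}
'b' @ 6: {1,3,4,7}  ✓accept
after full input: {1,3,4,7}  (accept=1 in)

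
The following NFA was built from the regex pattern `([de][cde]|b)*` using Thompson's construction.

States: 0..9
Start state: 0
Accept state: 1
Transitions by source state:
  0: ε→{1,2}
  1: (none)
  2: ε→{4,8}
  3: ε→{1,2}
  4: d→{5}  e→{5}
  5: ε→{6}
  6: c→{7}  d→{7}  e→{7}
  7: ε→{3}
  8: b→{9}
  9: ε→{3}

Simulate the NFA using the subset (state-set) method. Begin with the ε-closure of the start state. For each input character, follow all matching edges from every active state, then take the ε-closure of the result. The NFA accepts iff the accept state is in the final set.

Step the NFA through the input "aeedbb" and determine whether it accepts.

S₀ = ε-closure({0}) = {0,1,2,4,8}
'a' @ 1: {}  — no active states
rest 'eedbb' ignored (set empty)
after full input: {}  (accept=1 not in)

Answer: REJECT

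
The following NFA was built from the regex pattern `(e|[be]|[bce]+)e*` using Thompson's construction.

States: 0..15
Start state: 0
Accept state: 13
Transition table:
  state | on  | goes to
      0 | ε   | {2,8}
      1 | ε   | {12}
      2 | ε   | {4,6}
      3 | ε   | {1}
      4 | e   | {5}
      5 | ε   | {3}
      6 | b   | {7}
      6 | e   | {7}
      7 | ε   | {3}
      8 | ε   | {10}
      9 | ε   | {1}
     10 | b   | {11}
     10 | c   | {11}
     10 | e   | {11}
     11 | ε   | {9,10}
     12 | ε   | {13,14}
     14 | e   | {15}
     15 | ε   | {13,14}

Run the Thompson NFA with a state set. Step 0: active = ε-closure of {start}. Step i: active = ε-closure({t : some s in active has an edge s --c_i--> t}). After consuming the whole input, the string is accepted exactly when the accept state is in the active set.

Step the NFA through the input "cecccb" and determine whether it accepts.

initial (ε-close {0}): {0,2,4,6,8,10}
'c' @ 1: {1,9,10,11,12,13,14}  [accepting]
'e' @ 2: {1,9,10,11,12,13,14,15}  [accepting]
'c' @ 3: {1,9,10,11,12,13,14}  [accepting]
'c' @ 4: {1,9,10,11,12,13,14}  [accepting]
'c' @ 5: {1,9,10,11,12,13,14}  [accepting]
'b' @ 6: {1,9,10,11,12,13,14}  [accepting]
end set {1,9,10,11,12,13,14} — state 13 in

Answer: ACCEPT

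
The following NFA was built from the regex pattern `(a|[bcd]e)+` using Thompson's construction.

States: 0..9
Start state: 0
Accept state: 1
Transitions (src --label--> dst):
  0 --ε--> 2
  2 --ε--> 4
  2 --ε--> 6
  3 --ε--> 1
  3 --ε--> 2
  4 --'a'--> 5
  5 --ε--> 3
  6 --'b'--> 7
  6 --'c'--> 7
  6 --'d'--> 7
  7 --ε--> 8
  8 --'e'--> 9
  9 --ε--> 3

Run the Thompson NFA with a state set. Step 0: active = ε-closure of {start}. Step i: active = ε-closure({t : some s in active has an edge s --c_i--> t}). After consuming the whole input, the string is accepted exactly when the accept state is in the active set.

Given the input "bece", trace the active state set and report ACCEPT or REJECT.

S₀ = ε-closure({0}) = {0,2,4,6}
'b' @ 1: {7,8}
'e' @ 2: {1,2,3,4,6,9}  [accepting]
'c' @ 3: {7,8}
'e' @ 4: {1,2,3,4,6,9}  [accepting]
after full input: {1,2,3,4,6,9}  (accept=1 in)

Answer: ACCEPT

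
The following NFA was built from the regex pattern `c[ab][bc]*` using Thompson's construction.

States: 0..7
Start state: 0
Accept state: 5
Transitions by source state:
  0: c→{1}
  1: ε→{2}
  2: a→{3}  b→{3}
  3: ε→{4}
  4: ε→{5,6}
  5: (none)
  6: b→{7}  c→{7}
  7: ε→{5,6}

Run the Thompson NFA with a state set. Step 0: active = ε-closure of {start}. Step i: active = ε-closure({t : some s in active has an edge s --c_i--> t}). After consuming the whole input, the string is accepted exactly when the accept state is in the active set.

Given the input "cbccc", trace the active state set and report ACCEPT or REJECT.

Answer: ACCEPT

Derivation:
initial (ε-close {0}): {0}
'c' @ 1: {1,2}
'b' @ 2: {3,4,5,6}  [accepting]
'c' @ 3: {5,6,7}  [accepting]
'c' @ 4: {5,6,7}  [accepting]
'c' @ 5: {5,6,7}  [accepting]
end set {5,6,7} — state 5 in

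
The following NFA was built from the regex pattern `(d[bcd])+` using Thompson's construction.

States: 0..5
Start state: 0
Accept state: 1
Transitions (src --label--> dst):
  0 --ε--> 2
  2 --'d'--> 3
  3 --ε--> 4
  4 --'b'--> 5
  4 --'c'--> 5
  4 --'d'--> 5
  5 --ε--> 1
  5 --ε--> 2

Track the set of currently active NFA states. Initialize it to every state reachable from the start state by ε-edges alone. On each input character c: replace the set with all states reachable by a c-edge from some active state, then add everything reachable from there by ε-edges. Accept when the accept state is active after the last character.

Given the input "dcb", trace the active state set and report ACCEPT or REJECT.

initial (ε-close {0}): {0,2}
'd' @ 1: {3,4}
'c' @ 2: {1,2,5}  (accept∈set)
'b' @ 3: {}  — no active states
end set {} — state 1 not in

Answer: REJECT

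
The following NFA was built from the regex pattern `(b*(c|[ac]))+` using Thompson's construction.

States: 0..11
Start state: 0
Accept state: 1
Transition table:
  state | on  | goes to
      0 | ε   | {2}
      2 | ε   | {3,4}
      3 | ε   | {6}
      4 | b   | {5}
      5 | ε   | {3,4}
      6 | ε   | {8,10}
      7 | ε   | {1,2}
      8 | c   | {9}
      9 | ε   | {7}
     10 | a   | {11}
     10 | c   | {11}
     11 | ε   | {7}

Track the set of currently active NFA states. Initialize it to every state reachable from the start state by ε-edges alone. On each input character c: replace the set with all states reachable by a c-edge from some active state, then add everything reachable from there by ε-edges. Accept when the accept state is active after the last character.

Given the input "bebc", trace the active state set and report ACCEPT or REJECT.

initial (ε-close {0}): {0,2,3,4,6,8,10}
'b' @ 1: {3,4,5,6,8,10}
'e' @ 2: {}  — state set empty
rest 'bc' ignored (set empty)
final: {}; accept 1 not in set

Answer: REJECT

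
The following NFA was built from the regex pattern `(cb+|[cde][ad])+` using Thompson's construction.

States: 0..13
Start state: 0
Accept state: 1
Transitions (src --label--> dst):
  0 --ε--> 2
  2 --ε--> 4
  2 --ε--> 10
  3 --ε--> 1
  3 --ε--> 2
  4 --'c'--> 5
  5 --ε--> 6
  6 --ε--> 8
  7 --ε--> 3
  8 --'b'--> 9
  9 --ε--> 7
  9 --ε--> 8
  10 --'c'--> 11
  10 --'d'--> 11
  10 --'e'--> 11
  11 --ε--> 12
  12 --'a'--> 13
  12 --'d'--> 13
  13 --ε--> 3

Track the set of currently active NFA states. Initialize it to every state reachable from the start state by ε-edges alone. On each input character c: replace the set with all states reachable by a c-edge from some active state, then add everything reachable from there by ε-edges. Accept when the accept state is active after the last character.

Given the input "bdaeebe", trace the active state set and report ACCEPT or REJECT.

initial (ε-close {0}): {0,2,4,10}
'b' @ 1: {}  — state set empty
rest 'daeebe' ignored (set empty)
after full input: {}  (accept=1 not in)

Answer: REJECT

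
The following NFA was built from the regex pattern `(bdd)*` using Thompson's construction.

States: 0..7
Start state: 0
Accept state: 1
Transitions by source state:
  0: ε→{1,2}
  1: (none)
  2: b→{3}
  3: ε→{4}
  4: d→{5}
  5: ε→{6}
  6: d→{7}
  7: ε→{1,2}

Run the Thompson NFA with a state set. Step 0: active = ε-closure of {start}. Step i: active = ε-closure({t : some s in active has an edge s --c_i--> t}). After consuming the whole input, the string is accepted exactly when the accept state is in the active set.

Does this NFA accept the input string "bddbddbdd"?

start: ε-closure({0}) = {0,1,2}
'b' @ 1: {3,4}
'd' @ 2: {5,6}
'd' @ 3: {1,2,7}  [accepting]
'b' @ 4: {3,4}
'd' @ 5: {5,6}
'd' @ 6: {1,2,7}  [accepting]
'b' @ 7: {3,4}
'd' @ 8: {5,6}
'd' @ 9: {1,2,7}  [accepting]
after full input: {1,2,7}  (accept=1 in)

Answer: ACCEPT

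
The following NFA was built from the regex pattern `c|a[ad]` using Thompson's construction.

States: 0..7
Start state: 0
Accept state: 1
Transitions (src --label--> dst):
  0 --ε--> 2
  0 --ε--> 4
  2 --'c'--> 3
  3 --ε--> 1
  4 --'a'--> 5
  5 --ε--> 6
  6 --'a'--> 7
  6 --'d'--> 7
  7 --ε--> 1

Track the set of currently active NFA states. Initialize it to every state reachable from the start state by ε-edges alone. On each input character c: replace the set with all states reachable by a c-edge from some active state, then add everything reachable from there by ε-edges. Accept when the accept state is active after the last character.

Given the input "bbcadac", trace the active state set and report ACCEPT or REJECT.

Answer: REJECT

Steps:
start: ε-closure({0}) = {0,2,4}
'b' @ 1: {}  — dead — no transitions
rest 'bcadac' ignored (set empty)
end set {} — state 1 not in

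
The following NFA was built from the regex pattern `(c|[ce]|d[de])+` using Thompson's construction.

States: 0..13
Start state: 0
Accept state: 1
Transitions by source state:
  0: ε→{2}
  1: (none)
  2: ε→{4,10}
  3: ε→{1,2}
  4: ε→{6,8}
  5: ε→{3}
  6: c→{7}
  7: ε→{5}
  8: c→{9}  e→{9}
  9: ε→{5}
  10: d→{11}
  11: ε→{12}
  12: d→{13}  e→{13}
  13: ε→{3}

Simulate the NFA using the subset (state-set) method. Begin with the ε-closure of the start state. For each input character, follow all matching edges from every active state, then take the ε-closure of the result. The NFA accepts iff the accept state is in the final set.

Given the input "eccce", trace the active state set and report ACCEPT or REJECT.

start: ε-closure({0}) = {0,2,4,6,8,10}
'e' @ 1: {1,2,3,4,5,6,8,9,10}  [accepting]
'c' @ 2: {1,2,3,4,5,6,7,8,9,10}  [accepting]
'c' @ 3: {1,2,3,4,5,6,7,8,9,10}  [accepting]
'c' @ 4: {1,2,3,4,5,6,7,8,9,10}  [accepting]
'e' @ 5: {1,2,3,4,5,6,8,9,10}  [accepting]
after full input: {1,2,3,4,5,6,8,9,10}  (accept=1 in)

Answer: ACCEPT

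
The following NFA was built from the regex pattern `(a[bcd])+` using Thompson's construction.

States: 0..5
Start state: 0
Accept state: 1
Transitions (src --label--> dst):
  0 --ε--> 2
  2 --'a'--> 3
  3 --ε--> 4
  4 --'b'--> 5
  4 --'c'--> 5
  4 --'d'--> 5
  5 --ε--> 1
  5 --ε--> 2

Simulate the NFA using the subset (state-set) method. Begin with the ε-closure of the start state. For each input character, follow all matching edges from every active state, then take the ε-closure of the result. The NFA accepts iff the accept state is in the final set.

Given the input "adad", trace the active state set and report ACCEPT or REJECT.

Answer: ACCEPT

Steps:
S₀ = ε-closure({0}) = {0,2}
'a' @ 1: {3,4}
'd' @ 2: {1,2,5}  (accept∈set)
'a' @ 3: {3,4}
'd' @ 4: {1,2,5}  (accept∈set)
final: {1,2,5}; accept 1 in set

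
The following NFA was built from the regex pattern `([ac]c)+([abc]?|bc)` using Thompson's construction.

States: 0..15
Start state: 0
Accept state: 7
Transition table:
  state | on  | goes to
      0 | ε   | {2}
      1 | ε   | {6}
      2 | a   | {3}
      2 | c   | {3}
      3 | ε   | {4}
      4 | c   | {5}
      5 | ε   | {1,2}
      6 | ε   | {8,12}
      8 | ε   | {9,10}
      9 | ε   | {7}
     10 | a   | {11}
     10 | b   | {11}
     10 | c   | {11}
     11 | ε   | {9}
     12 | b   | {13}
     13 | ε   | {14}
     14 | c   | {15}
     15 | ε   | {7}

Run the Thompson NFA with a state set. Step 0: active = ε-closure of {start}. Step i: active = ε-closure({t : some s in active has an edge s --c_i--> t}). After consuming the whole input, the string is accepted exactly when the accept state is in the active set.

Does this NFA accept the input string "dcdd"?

Answer: REJECT

Derivation:
start: ε-closure({0}) = {0,2}
'd' @ 1: {}  — no active states
rest 'cdd' ignored (set empty)
final: {}; accept 7 not in set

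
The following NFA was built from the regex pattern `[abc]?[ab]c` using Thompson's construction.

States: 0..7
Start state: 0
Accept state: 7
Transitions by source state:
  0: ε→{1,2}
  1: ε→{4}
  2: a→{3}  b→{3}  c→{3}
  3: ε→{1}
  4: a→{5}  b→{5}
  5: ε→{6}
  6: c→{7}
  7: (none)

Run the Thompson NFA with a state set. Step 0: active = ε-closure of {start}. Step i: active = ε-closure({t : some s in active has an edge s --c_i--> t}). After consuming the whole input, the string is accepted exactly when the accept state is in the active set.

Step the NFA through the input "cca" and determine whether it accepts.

S₀ = ε-closure({0}) = {0,1,2,4}
'c' @ 1: {1,3,4}
'c' @ 2: {}  — no active states
rest 'a' ignored (set empty)
after full input: {}  (accept=7 not in)

Answer: REJECT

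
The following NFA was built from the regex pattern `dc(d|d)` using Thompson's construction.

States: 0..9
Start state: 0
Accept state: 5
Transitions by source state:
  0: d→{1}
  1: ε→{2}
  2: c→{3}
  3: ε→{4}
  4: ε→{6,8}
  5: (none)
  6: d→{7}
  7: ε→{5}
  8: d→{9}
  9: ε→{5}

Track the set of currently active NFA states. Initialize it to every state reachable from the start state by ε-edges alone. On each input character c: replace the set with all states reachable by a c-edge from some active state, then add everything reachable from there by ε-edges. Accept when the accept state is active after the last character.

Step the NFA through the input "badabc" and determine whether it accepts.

start: ε-closure({0}) = {0}
'b' @ 1: {}  — dead — no transitions
rest 'adabc' ignored (set empty)
after full input: {}  (accept=5 not in)

Answer: REJECT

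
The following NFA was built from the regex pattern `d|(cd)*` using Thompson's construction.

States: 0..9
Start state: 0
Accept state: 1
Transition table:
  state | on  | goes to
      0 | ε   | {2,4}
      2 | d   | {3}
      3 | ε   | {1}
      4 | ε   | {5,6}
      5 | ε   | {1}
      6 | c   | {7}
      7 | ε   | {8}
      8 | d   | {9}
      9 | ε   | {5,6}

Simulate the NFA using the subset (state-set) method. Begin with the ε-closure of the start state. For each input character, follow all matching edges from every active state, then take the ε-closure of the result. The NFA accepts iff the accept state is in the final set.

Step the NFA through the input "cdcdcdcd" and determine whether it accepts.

start: ε-closure({0}) = {0,1,2,4,5,6}
'c' @ 1: {7,8}
'd' @ 2: {1,5,6,9}  (accept∈set)
'c' @ 3: {7,8}
'd' @ 4: {1,5,6,9}  (accept∈set)
'c' @ 5: {7,8}
'd' @ 6: {1,5,6,9}  (accept∈set)
'c' @ 7: {7,8}
'd' @ 8: {1,5,6,9}  (accept∈set)
after full input: {1,5,6,9}  (accept=1 in)

Answer: ACCEPT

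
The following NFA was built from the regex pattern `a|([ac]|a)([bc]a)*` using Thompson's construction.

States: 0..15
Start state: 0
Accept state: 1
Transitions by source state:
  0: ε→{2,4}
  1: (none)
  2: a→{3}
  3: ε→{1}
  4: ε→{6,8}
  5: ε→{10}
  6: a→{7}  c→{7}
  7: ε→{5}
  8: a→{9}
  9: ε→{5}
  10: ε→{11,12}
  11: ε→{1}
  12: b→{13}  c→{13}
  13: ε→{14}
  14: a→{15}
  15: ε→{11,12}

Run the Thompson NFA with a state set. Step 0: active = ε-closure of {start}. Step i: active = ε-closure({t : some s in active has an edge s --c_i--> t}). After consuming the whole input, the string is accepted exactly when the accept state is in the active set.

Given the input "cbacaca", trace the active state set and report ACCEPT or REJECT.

start: ε-closure({0}) = {0,2,4,6,8}
'c' @ 1: {1,5,7,10,11,12}  (accept∈set)
'b' @ 2: {13,14}
'a' @ 3: {1,11,12,15}  (accept∈set)
'c' @ 4: {13,14}
'a' @ 5: {1,11,12,15}  (accept∈set)
'c' @ 6: {13,14}
'a' @ 7: {1,11,12,15}  (accept∈set)
after full input: {1,11,12,15}  (accept=1 in)

Answer: ACCEPT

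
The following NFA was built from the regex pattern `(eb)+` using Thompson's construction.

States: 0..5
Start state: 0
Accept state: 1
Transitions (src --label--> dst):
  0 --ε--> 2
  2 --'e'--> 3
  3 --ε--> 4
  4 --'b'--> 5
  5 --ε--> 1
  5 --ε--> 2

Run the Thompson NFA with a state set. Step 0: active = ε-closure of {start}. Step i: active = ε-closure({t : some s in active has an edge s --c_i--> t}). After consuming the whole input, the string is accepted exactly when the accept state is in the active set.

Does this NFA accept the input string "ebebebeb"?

start: ε-closure({0}) = {0,2}
'e' @ 1: {3,4}
'b' @ 2: {1,2,5}  ✓accept
'e' @ 3: {3,4}
'b' @ 4: {1,2,5}  ✓accept
'e' @ 5: {3,4}
'b' @ 6: {1,2,5}  ✓accept
'e' @ 7: {3,4}
'b' @ 8: {1,2,5}  ✓accept
end set {1,2,5} — state 1 in

Answer: ACCEPT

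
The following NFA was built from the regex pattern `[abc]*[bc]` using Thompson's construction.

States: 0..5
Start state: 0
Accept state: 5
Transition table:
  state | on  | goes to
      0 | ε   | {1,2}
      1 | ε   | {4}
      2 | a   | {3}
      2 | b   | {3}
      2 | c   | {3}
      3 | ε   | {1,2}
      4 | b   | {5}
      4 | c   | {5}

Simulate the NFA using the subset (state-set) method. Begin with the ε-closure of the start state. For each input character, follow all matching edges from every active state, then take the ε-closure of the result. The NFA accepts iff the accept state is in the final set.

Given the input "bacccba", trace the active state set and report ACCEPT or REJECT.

S₀ = ε-closure({0}) = {0,1,2,4}
'b' @ 1: {1,2,3,4,5}  [accepting]
'a' @ 2: {1,2,3,4}
'c' @ 3: {1,2,3,4,5}  [accepting]
'c' @ 4: {1,2,3,4,5}  [accepting]
'c' @ 5: {1,2,3,4,5}  [accepting]
'b' @ 6: {1,2,3,4,5}  [accepting]
'a' @ 7: {1,2,3,4}
final: {1,2,3,4}; accept 5 not in set

Answer: REJECT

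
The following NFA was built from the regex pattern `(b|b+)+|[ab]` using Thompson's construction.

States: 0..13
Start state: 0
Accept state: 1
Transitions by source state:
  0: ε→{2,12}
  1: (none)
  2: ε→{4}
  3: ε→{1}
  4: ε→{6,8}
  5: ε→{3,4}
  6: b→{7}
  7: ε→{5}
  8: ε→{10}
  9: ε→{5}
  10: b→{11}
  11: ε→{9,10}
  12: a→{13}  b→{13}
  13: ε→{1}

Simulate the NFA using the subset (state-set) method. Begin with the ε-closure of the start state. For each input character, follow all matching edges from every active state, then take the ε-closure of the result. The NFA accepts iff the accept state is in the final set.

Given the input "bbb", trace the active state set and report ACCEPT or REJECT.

Answer: ACCEPT

Trace:
S₀ = ε-closure({0}) = {0,2,4,6,8,10,12}
'b' @ 1: {1,3,4,5,6,7,8,9,10,11,13}  (accept∈set)
'b' @ 2: {1,3,4,5,6,7,8,9,10,11}  (accept∈set)
'b' @ 3: {1,3,4,5,6,7,8,9,10,11}  (accept∈set)
after full input: {1,3,4,5,6,7,8,9,10,11}  (accept=1 in)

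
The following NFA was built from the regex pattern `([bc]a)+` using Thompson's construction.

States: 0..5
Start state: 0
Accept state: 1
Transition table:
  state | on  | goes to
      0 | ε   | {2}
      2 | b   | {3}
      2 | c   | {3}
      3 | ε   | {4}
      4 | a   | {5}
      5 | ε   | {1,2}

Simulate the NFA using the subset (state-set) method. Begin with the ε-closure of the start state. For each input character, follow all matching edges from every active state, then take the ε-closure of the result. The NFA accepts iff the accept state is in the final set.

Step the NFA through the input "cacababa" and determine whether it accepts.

Answer: ACCEPT

Trace:
S₀ = ε-closure({0}) = {0,2}
'c' @ 1: {3,4}
'a' @ 2: {1,2,5}  (accept∈set)
'c' @ 3: {3,4}
'a' @ 4: {1,2,5}  (accept∈set)
'b' @ 5: {3,4}
'a' @ 6: {1,2,5}  (accept∈set)
'b' @ 7: {3,4}
'a' @ 8: {1,2,5}  (accept∈set)
after full input: {1,2,5}  (accept=1 in)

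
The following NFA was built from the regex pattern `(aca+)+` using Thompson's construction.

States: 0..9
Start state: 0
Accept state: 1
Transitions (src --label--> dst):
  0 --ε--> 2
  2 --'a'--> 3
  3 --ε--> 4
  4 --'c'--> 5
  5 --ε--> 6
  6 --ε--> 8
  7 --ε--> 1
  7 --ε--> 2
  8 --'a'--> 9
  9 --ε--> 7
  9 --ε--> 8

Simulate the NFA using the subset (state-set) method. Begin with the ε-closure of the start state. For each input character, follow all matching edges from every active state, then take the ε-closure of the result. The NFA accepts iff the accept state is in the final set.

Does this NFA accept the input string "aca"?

Answer: ACCEPT

Steps:
initial (ε-close {0}): {0,2}
'a' @ 1: {3,4}
'c' @ 2: {5,6,8}
'a' @ 3: {1,2,7,8,9}  [accepting]
final: {1,2,7,8,9}; accept 1 in set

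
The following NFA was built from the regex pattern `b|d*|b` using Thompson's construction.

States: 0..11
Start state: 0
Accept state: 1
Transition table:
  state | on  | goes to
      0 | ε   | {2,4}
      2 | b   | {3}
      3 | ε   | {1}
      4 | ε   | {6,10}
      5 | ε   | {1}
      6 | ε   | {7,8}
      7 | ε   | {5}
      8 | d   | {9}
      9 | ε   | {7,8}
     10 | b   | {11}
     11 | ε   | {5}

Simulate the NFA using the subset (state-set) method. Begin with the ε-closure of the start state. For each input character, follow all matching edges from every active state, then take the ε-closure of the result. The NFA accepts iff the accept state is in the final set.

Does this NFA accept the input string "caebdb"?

S₀ = ε-closure({0}) = {0,1,2,4,5,6,7,8,10}
'c' @ 1: {}  — state set empty
rest 'aebdb' ignored (set empty)
after full input: {}  (accept=1 not in)

Answer: REJECT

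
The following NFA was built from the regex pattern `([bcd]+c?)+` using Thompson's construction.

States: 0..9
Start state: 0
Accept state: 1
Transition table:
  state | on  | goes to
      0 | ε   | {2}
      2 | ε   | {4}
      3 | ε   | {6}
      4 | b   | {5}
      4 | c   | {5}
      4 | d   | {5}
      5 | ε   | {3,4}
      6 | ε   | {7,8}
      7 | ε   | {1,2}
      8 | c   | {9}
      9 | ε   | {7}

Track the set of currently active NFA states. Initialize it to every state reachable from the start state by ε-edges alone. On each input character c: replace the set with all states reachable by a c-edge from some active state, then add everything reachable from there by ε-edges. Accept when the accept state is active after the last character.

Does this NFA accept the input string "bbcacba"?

Answer: REJECT

Derivation:
S₀ = ε-closure({0}) = {0,2,4}
'b' @ 1: {1,2,3,4,5,6,7,8}  (accept∈set)
'b' @ 2: {1,2,3,4,5,6,7,8}  (accept∈set)
'c' @ 3: {1,2,3,4,5,6,7,8,9}  (accept∈set)
'a' @ 4: {}  — state set empty
rest 'cba' ignored (set empty)
end set {} — state 1 not in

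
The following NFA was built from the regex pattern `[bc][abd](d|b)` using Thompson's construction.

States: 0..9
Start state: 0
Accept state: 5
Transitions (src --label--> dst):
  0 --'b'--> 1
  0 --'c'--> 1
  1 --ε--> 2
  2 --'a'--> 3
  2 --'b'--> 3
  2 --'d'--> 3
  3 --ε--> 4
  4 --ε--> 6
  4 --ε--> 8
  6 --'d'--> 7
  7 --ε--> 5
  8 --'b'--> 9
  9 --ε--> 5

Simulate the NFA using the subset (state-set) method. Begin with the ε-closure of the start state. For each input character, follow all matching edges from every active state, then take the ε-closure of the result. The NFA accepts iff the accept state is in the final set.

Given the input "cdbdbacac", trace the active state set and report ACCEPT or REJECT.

Answer: REJECT

Derivation:
start: ε-closure({0}) = {0}
'c' @ 1: {1,2}
'd' @ 2: {3,4,6,8}
'b' @ 3: {5,9}  [accepting]
'd' @ 4: {}  — state set empty
rest 'bacac' ignored (set empty)
end set {} — state 5 not in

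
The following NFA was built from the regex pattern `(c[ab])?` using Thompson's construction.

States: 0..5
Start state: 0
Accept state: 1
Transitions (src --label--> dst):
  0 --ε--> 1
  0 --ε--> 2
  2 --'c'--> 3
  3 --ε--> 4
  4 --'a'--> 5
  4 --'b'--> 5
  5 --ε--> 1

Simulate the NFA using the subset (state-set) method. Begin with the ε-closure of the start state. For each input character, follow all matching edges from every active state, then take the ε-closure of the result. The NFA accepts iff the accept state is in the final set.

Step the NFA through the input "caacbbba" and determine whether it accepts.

initial (ε-close {0}): {0,1,2}
'c' @ 1: {3,4}
'a' @ 2: {1,5}  [accepting]
'a' @ 3: {}  — dead — no transitions
rest 'cbbba' ignored (set empty)
final: {}; accept 1 not in set

Answer: REJECT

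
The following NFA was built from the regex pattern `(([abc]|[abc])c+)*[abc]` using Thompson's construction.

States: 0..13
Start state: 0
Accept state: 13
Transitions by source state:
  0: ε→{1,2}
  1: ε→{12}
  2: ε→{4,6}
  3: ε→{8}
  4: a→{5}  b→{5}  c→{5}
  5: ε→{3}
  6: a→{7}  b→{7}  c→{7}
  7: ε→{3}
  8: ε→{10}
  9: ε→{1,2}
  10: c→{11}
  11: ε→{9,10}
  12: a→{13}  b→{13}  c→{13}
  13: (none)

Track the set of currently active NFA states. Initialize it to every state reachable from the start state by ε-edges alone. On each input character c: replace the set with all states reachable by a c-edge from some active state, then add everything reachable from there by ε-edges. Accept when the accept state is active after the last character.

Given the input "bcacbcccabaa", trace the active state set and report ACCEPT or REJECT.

Answer: REJECT

Steps:
S₀ = ε-closure({0}) = {0,1,2,4,6,12}
'b' @ 1: {3,5,7,8,10,13}  ✓accept
'c' @ 2: {1,2,4,6,9,10,11,12}
'a' @ 3: {3,5,7,8,10,13}  ✓accept
'c' @ 4: {1,2,4,6,9,10,11,12}
'b' @ 5: {3,5,7,8,10,13}  ✓accept
'c' @ 6: {1,2,4,6,9,10,11,12}
'c' @ 7: {1,2,3,4,5,6,7,8,9,10,11,12,13}  ✓accept
'c' @ 8: {1,2,3,4,5,6,7,8,9,10,11,12,13}  ✓accept
'a' @ 9: {3,5,7,8,10,13}  ✓accept
'b' @ 10: {}  — state set empty
rest 'aa' ignored (set empty)
after full input: {}  (accept=13 not in)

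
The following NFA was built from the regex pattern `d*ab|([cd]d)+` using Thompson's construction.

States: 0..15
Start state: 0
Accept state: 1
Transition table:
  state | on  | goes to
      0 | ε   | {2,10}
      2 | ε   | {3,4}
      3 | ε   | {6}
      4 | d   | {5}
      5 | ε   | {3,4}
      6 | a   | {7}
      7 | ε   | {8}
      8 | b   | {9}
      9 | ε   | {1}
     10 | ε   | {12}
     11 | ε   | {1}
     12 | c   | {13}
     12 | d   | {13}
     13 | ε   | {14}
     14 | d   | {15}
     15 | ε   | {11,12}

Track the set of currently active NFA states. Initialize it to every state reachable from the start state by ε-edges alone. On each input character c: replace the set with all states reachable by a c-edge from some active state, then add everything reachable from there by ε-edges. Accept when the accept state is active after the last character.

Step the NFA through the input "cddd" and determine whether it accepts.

Answer: ACCEPT

Steps:
initial (ε-close {0}): {0,2,3,4,6,10,12}
'c' @ 1: {13,14}
'd' @ 2: {1,11,12,15}  [accepting]
'd' @ 3: {13,14}
'd' @ 4: {1,11,12,15}  [accepting]
final: {1,11,12,15}; accept 1 in set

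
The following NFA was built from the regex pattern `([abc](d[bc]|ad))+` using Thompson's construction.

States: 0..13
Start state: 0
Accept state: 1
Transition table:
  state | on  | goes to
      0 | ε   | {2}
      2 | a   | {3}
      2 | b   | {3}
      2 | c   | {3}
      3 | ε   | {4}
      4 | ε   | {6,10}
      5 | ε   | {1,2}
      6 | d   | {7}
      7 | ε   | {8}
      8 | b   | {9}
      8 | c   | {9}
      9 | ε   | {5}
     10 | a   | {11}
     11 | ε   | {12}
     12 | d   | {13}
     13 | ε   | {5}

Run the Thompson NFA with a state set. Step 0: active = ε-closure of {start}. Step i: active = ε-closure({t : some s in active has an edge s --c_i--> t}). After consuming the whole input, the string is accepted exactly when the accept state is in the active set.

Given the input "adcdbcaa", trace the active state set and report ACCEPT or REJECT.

Answer: REJECT

Derivation:
initial (ε-close {0}): {0,2}
'a' @ 1: {3,4,6,10}
'd' @ 2: {7,8}
'c' @ 3: {1,2,5,9}  [accepting]
'd' @ 4: {}  — state set empty
rest 'bcaa' ignored (set empty)
end set {} — state 1 not in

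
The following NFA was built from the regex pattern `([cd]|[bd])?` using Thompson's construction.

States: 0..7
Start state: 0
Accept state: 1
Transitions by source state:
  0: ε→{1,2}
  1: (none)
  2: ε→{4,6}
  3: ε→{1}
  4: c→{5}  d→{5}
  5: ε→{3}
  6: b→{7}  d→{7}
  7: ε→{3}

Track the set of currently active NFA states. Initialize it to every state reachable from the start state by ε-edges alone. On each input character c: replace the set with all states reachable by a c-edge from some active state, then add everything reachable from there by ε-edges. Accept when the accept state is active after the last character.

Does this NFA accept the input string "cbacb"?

S₀ = ε-closure({0}) = {0,1,2,4,6}
'c' @ 1: {1,3,5}  [accepting]
'b' @ 2: {}  — dead — no transitions
rest 'acb' ignored (set empty)
final: {}; accept 1 not in set

Answer: REJECT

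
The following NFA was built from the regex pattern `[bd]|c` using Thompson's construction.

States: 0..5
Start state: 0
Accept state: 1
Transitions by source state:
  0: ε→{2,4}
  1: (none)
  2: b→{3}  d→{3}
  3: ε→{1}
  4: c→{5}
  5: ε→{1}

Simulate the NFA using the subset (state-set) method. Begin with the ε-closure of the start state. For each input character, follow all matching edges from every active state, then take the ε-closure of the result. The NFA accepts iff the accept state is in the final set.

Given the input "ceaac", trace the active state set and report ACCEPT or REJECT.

Answer: REJECT

Steps:
initial (ε-close {0}): {0,2,4}
'c' @ 1: {1,5}  (accept∈set)
'e' @ 2: {}  — state set empty
rest 'aac' ignored (set empty)
end set {} — state 1 not in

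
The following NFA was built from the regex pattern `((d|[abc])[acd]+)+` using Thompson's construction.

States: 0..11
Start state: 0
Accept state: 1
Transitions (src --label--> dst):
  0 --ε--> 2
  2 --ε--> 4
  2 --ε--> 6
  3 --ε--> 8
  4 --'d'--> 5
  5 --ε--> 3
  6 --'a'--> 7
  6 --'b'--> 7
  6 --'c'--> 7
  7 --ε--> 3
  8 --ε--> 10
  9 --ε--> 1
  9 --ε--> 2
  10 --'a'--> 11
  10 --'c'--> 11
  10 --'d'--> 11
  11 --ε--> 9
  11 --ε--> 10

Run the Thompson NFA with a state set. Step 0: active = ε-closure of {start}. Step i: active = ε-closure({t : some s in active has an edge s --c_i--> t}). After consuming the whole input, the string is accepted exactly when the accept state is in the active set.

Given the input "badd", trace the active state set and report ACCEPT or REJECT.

Answer: ACCEPT

Derivation:
initial (ε-close {0}): {0,2,4,6}
'b' @ 1: {3,7,8,10}
'a' @ 2: {1,2,4,6,9,10,11}  (accept∈set)
'd' @ 3: {1,2,3,4,5,6,8,9,10,11}  (accept∈set)
'd' @ 4: {1,2,3,4,5,6,8,9,10,11}  (accept∈set)
after full input: {1,2,3,4,5,6,8,9,10,11}  (accept=1 in)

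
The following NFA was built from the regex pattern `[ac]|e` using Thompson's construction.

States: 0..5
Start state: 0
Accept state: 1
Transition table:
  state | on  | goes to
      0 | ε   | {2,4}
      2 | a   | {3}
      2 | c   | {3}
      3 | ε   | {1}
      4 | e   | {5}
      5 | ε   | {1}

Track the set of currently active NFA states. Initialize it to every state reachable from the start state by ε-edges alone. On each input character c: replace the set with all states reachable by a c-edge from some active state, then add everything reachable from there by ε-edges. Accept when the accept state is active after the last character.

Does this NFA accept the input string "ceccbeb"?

start: ε-closure({0}) = {0,2,4}
'c' @ 1: {1,3}  [accepting]
'e' @ 2: {}  — no active states
rest 'ccbeb' ignored (set empty)
end set {} — state 1 not in

Answer: REJECT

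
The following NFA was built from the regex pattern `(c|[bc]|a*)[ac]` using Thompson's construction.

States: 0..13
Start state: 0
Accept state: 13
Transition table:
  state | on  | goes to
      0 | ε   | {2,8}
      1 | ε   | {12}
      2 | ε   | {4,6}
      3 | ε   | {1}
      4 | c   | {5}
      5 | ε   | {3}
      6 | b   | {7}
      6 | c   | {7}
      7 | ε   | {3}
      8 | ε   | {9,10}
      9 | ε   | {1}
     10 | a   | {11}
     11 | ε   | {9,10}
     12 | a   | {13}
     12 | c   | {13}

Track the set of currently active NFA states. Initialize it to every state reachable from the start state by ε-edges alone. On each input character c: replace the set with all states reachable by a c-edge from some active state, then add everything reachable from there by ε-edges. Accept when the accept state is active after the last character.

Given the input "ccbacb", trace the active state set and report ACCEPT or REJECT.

Answer: REJECT

Derivation:
S₀ = ε-closure({0}) = {0,1,2,4,6,8,9,10,12}
'c' @ 1: {1,3,5,7,12,13}  [accepting]
'c' @ 2: {13}  [accepting]
'b' @ 3: {}  — state set empty
rest 'acb' ignored (set empty)
end set {} — state 13 not in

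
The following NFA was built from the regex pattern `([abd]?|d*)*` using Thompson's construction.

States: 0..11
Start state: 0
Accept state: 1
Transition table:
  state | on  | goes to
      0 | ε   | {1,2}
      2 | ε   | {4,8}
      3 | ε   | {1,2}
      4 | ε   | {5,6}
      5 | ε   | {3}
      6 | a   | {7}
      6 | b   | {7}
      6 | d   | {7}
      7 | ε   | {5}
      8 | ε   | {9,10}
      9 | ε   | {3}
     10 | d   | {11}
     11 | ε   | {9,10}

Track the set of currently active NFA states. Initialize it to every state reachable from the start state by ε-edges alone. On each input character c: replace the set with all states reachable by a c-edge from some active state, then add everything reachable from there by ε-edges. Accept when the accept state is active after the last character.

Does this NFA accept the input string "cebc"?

Answer: REJECT

Trace:
initial (ε-close {0}): {0,1,2,3,4,5,6,8,9,10}
'c' @ 1: {}  — dead — no transitions
rest 'ebc' ignored (set empty)
after full input: {}  (accept=1 not in)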